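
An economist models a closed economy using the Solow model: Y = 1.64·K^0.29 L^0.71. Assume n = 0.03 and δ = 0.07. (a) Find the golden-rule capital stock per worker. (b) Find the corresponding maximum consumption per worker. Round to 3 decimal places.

Break-even investment rate: n + δ = 0.03 + 0.07 = 0.1.
Maximizing c = f(k) − (n+δ)·k gives f'(k) = n+δ, i.e. 0.29·1.64·k^(0.29−1) = 0.1, so k_gold = (0.29·1.64/0.1)^(1/0.71) ≈ 8.9921.
y_gold = 1.64·8.9921^0.29 ≈ 3.1007; c_gold = y_gold − 0.1·k_gold ≈ 2.2015.

(a) k_gold ≈ 8.992; (b) c_gold ≈ 2.202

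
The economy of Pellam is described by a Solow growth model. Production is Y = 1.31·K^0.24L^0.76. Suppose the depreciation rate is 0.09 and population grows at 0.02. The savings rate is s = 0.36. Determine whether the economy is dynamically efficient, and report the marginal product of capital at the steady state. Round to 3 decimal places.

dynamically inefficient; MPK ≈ 0.073

The effective depreciation rate is n + δ = 0.02 + 0.09 = 0.11.
Steady-state k*: s·A·k^0.24 = 0.11·k gives k* = (0.36·1.31/0.11)^(1/0.76) ≈ 6.7892.
MPK = 0.24·1.31·6.7892^(-0.76) ≈ 0.0733.
MPK < n+δ = 0.11, so the economy is dynamically inefficient (over-saving).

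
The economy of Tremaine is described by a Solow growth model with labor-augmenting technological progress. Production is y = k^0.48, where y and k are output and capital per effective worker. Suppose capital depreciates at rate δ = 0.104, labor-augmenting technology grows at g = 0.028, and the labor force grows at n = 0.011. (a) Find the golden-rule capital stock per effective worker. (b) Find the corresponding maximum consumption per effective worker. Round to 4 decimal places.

n + g + δ = 0.011 + 0.028 + 0.104 = 0.143.
Maximizing c = f(k) − (n+g+δ)·k gives f'(k) = n+g+δ, i.e. 0.48·k^(0.48−1) = 0.143, so k_gold = (0.48/0.143)^(1/0.52) ≈ 10.2649.
y_gold = 10.2649^0.48 ≈ 3.0581; c_gold = y_gold − 0.143·k_gold ≈ 1.5902.

(a) k_gold ≈ 10.2649; (b) c_gold ≈ 1.5902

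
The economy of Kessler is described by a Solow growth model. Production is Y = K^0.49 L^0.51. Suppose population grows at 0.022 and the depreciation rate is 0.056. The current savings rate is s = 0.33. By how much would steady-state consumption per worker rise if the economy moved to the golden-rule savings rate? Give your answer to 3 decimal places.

Δc ≈ 0.302

Capital per worker breaks even when investment replaces (n + δ)·k; here n + δ = 0.078.
Current steady state (s = 0.33): k* = (0.33/0.078)^(1/0.51) ≈ 16.9150, y* = 16.9150^0.49 ≈ 3.9981, c* = (1−0.33)·3.9981 ≈ 2.6787.
At the golden rule the marginal product of capital equals n+δ: 0.49·k^(0.49−1) = 0.078. Solving, k_gold = (0.49/0.078)^(1/0.51) ≈ 36.7202.
y_gold = 36.7202^0.49 ≈ 5.8453, c_gold = y_gold − 0.078·k_gold ≈ 2.9811.
Gain: Δc = 2.9811 − 2.6787 ≈ 0.3024.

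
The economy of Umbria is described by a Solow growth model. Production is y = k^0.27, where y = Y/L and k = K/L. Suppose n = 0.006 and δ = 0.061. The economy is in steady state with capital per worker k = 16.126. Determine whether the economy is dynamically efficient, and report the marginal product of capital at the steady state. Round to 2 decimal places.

dynamically inefficient; MPK ≈ 0.04

Break-even investment rate: n + δ = 0.006 + 0.061 = 0.067.
MPK = 0.27·k^(0.27−1) = 0.27·16.126^(-0.73) ≈ 0.0355.
MPK < 0.067, so the economy is dynamically inefficient (over-saving).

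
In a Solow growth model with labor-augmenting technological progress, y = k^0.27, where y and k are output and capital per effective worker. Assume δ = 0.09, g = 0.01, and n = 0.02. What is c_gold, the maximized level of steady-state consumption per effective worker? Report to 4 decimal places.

c_gold ≈ 0.9853

The effective depreciation rate is n + g + δ = 0.02 + 0.01 + 0.09 = 0.12.
At the golden rule the marginal product of capital equals n+g+δ: 0.27·k^(0.27−1) = 0.12. Solving, k_gold = (0.27/0.12)^(1/0.73) ≈ 3.0370.
y_gold = 3.0370^0.27 ≈ 1.3498.
c_gold = y_gold − (n+g+δ)·k_gold = 1.3498 − 0.12·3.0370 ≈ 0.9853.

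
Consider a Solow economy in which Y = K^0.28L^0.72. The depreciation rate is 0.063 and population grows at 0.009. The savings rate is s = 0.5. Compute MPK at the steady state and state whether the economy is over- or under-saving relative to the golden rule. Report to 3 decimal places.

over-saving; MPK ≈ 0.040

n + δ = 0.009 + 0.063 = 0.072.
Steady-state k*: s·k^0.28 = 0.072·k gives k* = (0.5/0.072)^(1/0.72) ≈ 14.7551.
MPK = 0.28·14.7551^(-0.72) ≈ 0.0403.
MPK < n+δ = 0.072, so the economy is dynamically inefficient (over-saving).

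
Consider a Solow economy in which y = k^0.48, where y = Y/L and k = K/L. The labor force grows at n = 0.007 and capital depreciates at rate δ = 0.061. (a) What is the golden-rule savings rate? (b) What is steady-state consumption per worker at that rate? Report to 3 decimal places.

The effective depreciation rate is n + δ = 0.007 + 0.061 = 0.068.
For Cobb-Douglas, s_gold equals capital's share: s_gold = 0.48.
Setting f'(k) = n+δ gives 0.48·k^(0.48−1) = 0.068, hence k_gold = (0.48/0.068)^(1/0.52) ≈ 42.8724.
y_gold = 42.8724^0.48 ≈ 6.0736; c_gold = (1−0.48)·y_gold ≈ 3.1583.

(a) s_gold = 0.480; (b) c_gold ≈ 3.158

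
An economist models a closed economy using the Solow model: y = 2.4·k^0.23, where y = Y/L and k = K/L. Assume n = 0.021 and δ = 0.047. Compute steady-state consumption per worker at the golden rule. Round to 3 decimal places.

n + δ = 0.021 + 0.047 = 0.068.
Golden rule sets MPK = n+δ: 0.23·2.4·k^(0.23−1) = 0.068, so k_gold = (0.23·2.4/0.068)^(1/0.77) ≈ 15.1732.
y_gold = 2.4·15.1732^0.23 ≈ 4.4860.
c_gold = y_gold − (n+δ)·k_gold = 4.4860 − 0.068·15.1732 ≈ 3.4542.

c_gold ≈ 3.454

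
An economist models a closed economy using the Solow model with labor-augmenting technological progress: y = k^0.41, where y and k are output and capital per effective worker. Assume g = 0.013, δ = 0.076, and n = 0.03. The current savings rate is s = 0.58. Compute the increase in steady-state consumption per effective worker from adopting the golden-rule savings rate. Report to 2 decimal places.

The effective depreciation rate is n + g + δ = 0.03 + 0.013 + 0.076 = 0.119.
Current steady state (s = 0.58): k* = (0.58/0.119)^(1/0.59) ≈ 14.6521, y* = 14.6521^0.41 ≈ 3.0062, c* = (1−0.58)·3.0062 ≈ 1.2626.
Golden rule sets MPK = n+g+δ: 0.41·k^(0.41−1) = 0.119, so k_gold = (0.41/0.119)^(1/0.59) ≈ 8.1390.
y_gold = 8.1390^0.41 ≈ 2.3623, c_gold = y_gold − 0.119·k_gold ≈ 1.3938.
Gain: Δc = 1.3938 − 1.2626 ≈ 0.1311.

Δc ≈ 0.13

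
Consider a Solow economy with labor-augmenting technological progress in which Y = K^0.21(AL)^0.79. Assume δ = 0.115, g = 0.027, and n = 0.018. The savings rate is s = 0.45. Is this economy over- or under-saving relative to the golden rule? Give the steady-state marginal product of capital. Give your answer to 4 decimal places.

over-saving; MPK ≈ 0.0747

n + g + δ = 0.018 + 0.027 + 0.115 = 0.16.
Steady-state k*: s·k^0.21 = 0.16·k gives k* = (0.45/0.16)^(1/0.79) ≈ 3.7023.
MPK = 0.21·3.7023^(-0.79) ≈ 0.0747.
MPK < n+g+δ = 0.16, so the economy is dynamically inefficient (over-saving).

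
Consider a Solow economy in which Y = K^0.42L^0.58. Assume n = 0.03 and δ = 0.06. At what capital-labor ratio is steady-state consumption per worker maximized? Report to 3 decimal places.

k_gold ≈ 14.238

Break-even investment rate: n + δ = 0.03 + 0.06 = 0.09.
At the golden rule the marginal product of capital equals n+δ: 0.42·k^(0.42−1) = 0.09. Solving, k_gold = (0.42/0.09)^(1/0.58) ≈ 14.2384.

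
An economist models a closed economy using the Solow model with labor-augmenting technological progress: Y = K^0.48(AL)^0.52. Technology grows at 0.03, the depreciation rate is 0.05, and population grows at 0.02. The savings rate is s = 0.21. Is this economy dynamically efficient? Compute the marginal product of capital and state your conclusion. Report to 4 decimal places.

Capital per effective worker breaks even when investment replaces (n + g + δ)·k; here n + g + δ = 0.1.
Steady-state k*: s·k^0.48 = 0.1·k gives k* = (0.21/0.1)^(1/0.52) ≈ 4.1654.
MPK = 0.48·4.1654^(-0.52) ≈ 0.2286.
MPK > n+g+δ = 0.1, so the economy is dynamically efficient (under-saving).

dynamically efficient; MPK ≈ 0.2286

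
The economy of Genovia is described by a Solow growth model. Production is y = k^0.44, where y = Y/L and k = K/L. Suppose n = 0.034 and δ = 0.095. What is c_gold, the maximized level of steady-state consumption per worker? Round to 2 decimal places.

c_gold ≈ 1.47

Break-even investment rate: n + δ = 0.034 + 0.095 = 0.129.
At the golden rule the marginal product of capital equals n+δ: 0.44·k^(0.44−1) = 0.129. Solving, k_gold = (0.44/0.129)^(1/0.56) ≈ 8.9442.
y_gold = 8.9442^0.44 ≈ 2.6223.
c_gold = y_gold − (n+δ)·k_gold = 2.6223 − 0.129·8.9442 ≈ 1.4685.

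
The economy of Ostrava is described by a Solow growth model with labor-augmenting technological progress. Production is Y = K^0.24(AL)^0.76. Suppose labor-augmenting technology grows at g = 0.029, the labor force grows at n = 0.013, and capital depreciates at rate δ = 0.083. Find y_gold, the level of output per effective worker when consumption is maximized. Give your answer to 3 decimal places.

Break-even investment rate: n + g + δ = 0.013 + 0.029 + 0.083 = 0.125.
At the golden rule the marginal product of capital equals n+g+δ: 0.24·k^(0.24−1) = 0.125. Solving, k_gold = (0.24/0.125)^(1/0.76) ≈ 2.3592.
Output: y_gold = k_gold^0.24 = 2.3592^0.24 ≈ 1.2288.

y_gold ≈ 1.229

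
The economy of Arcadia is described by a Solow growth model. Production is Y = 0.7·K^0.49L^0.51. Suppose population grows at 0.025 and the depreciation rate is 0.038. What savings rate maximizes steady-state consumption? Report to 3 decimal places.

s_gold = 0.490

n + δ = 0.025 + 0.038 = 0.063.
At the golden rule MPK = n+δ, and in any Cobb-Douglas steady state s = (n+δ)·k/y = MPK·k/y = capital's share 0.49.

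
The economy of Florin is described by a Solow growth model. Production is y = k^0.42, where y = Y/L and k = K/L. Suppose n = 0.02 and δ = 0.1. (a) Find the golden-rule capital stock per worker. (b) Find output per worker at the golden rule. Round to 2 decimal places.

The effective depreciation rate is n + δ = 0.02 + 0.1 = 0.12.
At the golden rule the marginal product of capital equals n+δ: 0.42·k^(0.42−1) = 0.12. Solving, k_gold = (0.42/0.12)^(1/0.58) ≈ 8.6706.
y_gold = 8.6706^0.42 ≈ 2.4773.

(a) k_gold ≈ 8.67; (b) y_gold ≈ 2.48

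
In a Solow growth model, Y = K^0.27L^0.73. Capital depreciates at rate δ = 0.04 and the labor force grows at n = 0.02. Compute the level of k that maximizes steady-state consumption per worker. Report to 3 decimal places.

k_gold ≈ 7.849

n + δ = 0.02 + 0.04 = 0.06.
Setting f'(k) = n+δ gives 0.27·k^(0.27−1) = 0.06, hence k_gold = (0.27/0.06)^(1/0.73) ≈ 7.8490.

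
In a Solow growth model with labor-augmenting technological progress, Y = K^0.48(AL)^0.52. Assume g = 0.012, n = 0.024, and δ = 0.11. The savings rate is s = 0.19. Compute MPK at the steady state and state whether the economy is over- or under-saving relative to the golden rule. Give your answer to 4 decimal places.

under-saving; MPK ≈ 0.3688

n + g + δ = 0.024 + 0.012 + 0.11 = 0.146.
Steady-state k*: s·k^0.48 = 0.146·k gives k* = (0.19/0.146)^(1/0.52) ≈ 1.6596.
MPK = 0.48·1.6596^(-0.52) ≈ 0.3688.
MPK > n+g+δ = 0.146, so the economy is dynamically efficient (under-saving).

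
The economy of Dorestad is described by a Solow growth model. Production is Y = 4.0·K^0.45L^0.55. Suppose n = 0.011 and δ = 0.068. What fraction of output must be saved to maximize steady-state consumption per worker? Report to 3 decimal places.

s_gold = 0.450

Break-even investment rate: n + δ = 0.011 + 0.068 = 0.079.
At the golden rule MPK = n+δ, and in any Cobb-Douglas steady state s = (n+δ)·k/y = MPK·k/y = capital's share 0.45.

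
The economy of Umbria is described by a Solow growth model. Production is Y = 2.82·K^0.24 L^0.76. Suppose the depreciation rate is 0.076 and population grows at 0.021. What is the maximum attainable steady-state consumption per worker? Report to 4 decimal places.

n + δ = 0.021 + 0.076 = 0.097.
At the golden rule the marginal product of capital equals n+δ: 0.24·2.82·k^(0.24−1) = 0.097. Solving, k_gold = (0.24·2.82/0.097)^(1/0.76) ≈ 12.8860.
y_gold = 2.82·12.8860^0.24 ≈ 5.2081.
c_gold = y_gold − (n+δ)·k_gold = 5.2081 − 0.097·12.8860 ≈ 3.9581.

c_gold ≈ 3.9581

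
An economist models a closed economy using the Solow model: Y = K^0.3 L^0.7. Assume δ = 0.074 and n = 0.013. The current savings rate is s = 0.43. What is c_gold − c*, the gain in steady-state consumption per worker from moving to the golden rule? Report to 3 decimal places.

n + δ = 0.013 + 0.074 = 0.087.
Current steady state (s = 0.43): k* = (0.43/0.087)^(1/0.7) ≈ 9.8029, y* = 9.8029^0.3 ≈ 1.9834, c* = (1−0.43)·1.9834 ≈ 1.1305.
Setting f'(k) = n+δ gives 0.3·k^(0.3−1) = 0.087, hence k_gold = (0.3/0.087)^(1/0.7) ≈ 5.8614.
y_gold = 5.8614^0.3 ≈ 1.6998, c_gold = y_gold − 0.087·k_gold ≈ 1.1899.
Gain: Δc = 1.1899 − 1.1305 ≈ 0.0593.

Δc ≈ 0.059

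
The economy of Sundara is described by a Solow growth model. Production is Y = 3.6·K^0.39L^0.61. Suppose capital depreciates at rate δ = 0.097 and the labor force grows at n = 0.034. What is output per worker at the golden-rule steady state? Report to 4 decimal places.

y_gold ≈ 16.4017

n + δ = 0.034 + 0.097 = 0.131.
Golden rule sets MPK = n+δ: 0.39·3.6·k^(0.39−1) = 0.131, so k_gold = (0.39·3.6/0.131)^(1/0.61) ≈ 48.8294.
Output: y_gold = 3.6·k_gold^0.39 = 3.6·48.8294^0.39 ≈ 16.4017.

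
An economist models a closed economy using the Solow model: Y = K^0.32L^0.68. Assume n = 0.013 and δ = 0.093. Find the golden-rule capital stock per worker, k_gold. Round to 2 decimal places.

Capital per worker breaks even when investment replaces (n + δ)·k; here n + δ = 0.106.
Maximizing c = f(k) − (n+δ)·k gives f'(k) = n+δ, i.e. 0.32·k^(0.32−1) = 0.106, so k_gold = (0.32/0.106)^(1/0.68) ≈ 5.0775.

k_gold ≈ 5.08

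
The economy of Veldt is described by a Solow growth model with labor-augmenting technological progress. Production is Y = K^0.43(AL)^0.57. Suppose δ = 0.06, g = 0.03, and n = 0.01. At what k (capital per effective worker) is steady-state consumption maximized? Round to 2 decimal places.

Break-even investment rate: n + g + δ = 0.01 + 0.03 + 0.06 = 0.1.
Golden rule sets MPK = n+g+δ: 0.43·k^(0.43−1) = 0.1, so k_gold = (0.43/0.1)^(1/0.57) ≈ 12.9225.

k_gold ≈ 12.92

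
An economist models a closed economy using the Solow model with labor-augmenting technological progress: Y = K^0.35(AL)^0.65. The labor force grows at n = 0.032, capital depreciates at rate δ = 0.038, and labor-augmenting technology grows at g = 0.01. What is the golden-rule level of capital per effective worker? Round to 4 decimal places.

Break-even investment rate: n + g + δ = 0.032 + 0.01 + 0.038 = 0.08.
Golden rule sets MPK = n+g+δ: 0.35·k^(0.35−1) = 0.08, so k_gold = (0.35/0.08)^(1/0.65) ≈ 9.6855.

k_gold ≈ 9.6855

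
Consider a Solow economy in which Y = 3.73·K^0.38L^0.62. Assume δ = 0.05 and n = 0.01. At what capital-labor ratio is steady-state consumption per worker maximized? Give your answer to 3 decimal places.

n + δ = 0.01 + 0.05 = 0.06.
Setting f'(k) = n+δ gives 0.38·3.73·k^(0.38−1) = 0.06, hence k_gold = (0.38·3.73/0.06)^(1/0.62) ≈ 164.0841.

k_gold ≈ 164.084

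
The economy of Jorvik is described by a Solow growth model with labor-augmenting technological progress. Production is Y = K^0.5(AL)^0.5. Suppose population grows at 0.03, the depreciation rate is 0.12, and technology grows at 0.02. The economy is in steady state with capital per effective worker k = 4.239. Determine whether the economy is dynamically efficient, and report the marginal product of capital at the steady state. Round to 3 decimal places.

dynamically efficient; MPK ≈ 0.243

Capital per effective worker breaks even when investment replaces (n + g + δ)·k; here n + g + δ = 0.17.
MPK = 0.5·k^(0.5−1) = 0.5·4.239^(-0.5) ≈ 0.2429.
MPK > 0.17, so the economy is dynamically efficient (under-saving).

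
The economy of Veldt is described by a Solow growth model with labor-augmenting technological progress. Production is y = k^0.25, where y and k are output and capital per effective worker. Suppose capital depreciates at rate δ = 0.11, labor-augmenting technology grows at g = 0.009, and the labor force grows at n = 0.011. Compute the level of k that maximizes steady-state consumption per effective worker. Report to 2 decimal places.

Capital per effective worker breaks even when investment replaces (n + g + δ)·k; here n + g + δ = 0.13.
Maximizing c = f(k) − (n+g+δ)·k gives f'(k) = n+g+δ, i.e. 0.25·k^(0.25−1) = 0.13, so k_gold = (0.25/0.13)^(1/0.75) ≈ 2.3915.

k_gold ≈ 2.39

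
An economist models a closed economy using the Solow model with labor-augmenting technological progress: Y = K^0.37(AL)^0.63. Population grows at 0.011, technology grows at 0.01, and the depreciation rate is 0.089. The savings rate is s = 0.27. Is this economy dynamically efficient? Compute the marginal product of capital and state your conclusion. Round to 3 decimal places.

n + g + δ = 0.011 + 0.01 + 0.089 = 0.11.
Steady-state k*: s·k^0.37 = 0.11·k gives k* = (0.27/0.11)^(1/0.63) ≈ 4.1591.
MPK = 0.37·4.1591^(-0.63) ≈ 0.1507.
MPK > n+g+δ = 0.11, so the economy is dynamically efficient (under-saving).

dynamically efficient; MPK ≈ 0.151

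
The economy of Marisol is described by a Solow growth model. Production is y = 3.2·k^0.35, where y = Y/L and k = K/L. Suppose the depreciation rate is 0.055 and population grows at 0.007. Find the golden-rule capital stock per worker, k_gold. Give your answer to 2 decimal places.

n + δ = 0.007 + 0.055 = 0.062.
At the golden rule the marginal product of capital equals n+δ: 0.35·3.2·k^(0.35−1) = 0.062. Solving, k_gold = (0.35·3.2/0.062)^(1/0.65) ≈ 85.8181.

k_gold ≈ 85.82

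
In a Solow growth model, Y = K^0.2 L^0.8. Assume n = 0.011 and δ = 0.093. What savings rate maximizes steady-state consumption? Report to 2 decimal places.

s_gold = 0.20

Break-even investment rate: n + δ = 0.011 + 0.093 = 0.104.
At the golden rule MPK = n+δ, and in any Cobb-Douglas steady state s = (n+δ)·k/y = MPK·k/y = capital's share 0.2.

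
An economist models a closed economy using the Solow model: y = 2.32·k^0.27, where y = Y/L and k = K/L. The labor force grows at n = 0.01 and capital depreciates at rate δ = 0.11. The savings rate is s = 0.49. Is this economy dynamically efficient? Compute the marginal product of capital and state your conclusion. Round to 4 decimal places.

dynamically inefficient; MPK ≈ 0.0661

Break-even investment rate: n + δ = 0.01 + 0.11 = 0.12.
Steady-state k*: s·A·k^0.27 = 0.12·k gives k* = (0.49·2.32/0.12)^(1/0.73) ≈ 21.7608.
MPK = 0.27·2.32·21.7608^(-0.73) ≈ 0.0661.
MPK < n+δ = 0.12, so the economy is dynamically inefficient (over-saving).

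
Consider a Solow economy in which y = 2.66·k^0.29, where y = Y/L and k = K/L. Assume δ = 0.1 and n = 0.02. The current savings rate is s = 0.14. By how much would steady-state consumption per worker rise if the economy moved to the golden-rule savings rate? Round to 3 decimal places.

Δc ≈ 0.405

n + δ = 0.02 + 0.1 = 0.12.
Current steady state (s = 0.14): k* = (0.14·2.66/0.12)^(1/0.71) ≈ 4.9285, y* = 2.66·4.9285^0.29 ≈ 4.2244, c* = (1−0.14)·4.2244 ≈ 3.6330.
Golden rule sets MPK = n+δ: 0.29·2.66·k^(0.29−1) = 0.12, so k_gold = (0.29·2.66/0.12)^(1/0.71) ≈ 13.7457.
y_gold = 2.66·13.7457^0.29 ≈ 5.6879, c_gold = y_gold − 0.12·k_gold ≈ 4.0384.
Gain: Δc = 4.0384 − 3.6330 ≈ 0.4054.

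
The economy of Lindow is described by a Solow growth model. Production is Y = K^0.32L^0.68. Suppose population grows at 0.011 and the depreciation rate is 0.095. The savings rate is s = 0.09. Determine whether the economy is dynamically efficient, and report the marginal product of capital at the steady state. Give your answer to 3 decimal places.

Break-even investment rate: n + δ = 0.011 + 0.095 = 0.106.
Steady-state k*: s·k^0.32 = 0.106·k gives k* = (0.09/0.106)^(1/0.68) ≈ 0.7861.
MPK = 0.32·0.7861^(-0.68) ≈ 0.3769.
MPK > n+δ = 0.106, so the economy is dynamically efficient (under-saving).

dynamically efficient; MPK ≈ 0.377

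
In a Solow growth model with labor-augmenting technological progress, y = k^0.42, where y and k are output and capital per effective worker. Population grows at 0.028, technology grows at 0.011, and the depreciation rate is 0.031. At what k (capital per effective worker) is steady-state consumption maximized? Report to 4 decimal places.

n + g + δ = 0.028 + 0.011 + 0.031 = 0.07.
At the golden rule the marginal product of capital equals n+g+δ: 0.42·k^(0.42−1) = 0.07. Solving, k_gold = (0.42/0.07)^(1/0.58) ≈ 21.9604.

k_gold ≈ 21.9604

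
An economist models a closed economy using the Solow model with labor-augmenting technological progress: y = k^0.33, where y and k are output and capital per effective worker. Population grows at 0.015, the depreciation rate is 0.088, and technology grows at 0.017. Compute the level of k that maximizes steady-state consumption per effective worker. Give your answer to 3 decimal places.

k_gold ≈ 4.526

n + g + δ = 0.015 + 0.017 + 0.088 = 0.12.
Setting f'(k) = n+g+δ gives 0.33·k^(0.33−1) = 0.12, hence k_gold = (0.33/0.12)^(1/0.67) ≈ 4.5261.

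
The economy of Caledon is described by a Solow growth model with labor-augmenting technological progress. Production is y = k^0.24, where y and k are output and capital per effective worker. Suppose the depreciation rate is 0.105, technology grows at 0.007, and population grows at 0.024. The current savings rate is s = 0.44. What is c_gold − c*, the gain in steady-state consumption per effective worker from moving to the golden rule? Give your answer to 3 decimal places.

n + g + δ = 0.024 + 0.007 + 0.105 = 0.136.
Current steady state (s = 0.44): k* = (0.44/0.136)^(1/0.76) ≈ 4.6875, y* = 4.6875^0.24 ≈ 1.4489, c* = (1−0.44)·1.4489 ≈ 0.8114.
Setting f'(k) = n+g+δ gives 0.24·k^(0.24−1) = 0.136, hence k_gold = (0.24/0.136)^(1/0.76) ≈ 2.1114.
y_gold = 2.1114^0.24 ≈ 1.1965, c_gold = y_gold − 0.136·k_gold ≈ 0.9093.
Gain: Δc = 0.9093 − 0.8114 ≈ 0.0979.

Δc ≈ 0.098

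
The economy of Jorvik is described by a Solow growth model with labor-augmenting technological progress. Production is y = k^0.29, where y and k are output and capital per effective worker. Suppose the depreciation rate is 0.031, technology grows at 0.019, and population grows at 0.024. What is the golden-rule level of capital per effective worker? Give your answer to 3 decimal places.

The effective depreciation rate is n + g + δ = 0.024 + 0.019 + 0.031 = 0.074.
At the golden rule the marginal product of capital equals n+g+δ: 0.29·k^(0.29−1) = 0.074. Solving, k_gold = (0.29/0.074)^(1/0.71) ≈ 6.8461.

k_gold ≈ 6.846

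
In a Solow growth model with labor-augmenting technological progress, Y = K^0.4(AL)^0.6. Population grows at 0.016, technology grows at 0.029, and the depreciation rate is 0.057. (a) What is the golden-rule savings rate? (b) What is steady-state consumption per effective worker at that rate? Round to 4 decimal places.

Break-even investment rate: n + g + δ = 0.016 + 0.029 + 0.057 = 0.102.
For Cobb-Douglas, s_gold equals capital's share: s_gold = 0.4.
Maximizing c = f(k) − (n+g+δ)·k gives f'(k) = n+g+δ, i.e. 0.4·k^(0.4−1) = 0.102, so k_gold = (0.4/0.102)^(1/0.6) ≈ 9.7521.
y_gold = 9.7521^0.4 ≈ 2.4868; c_gold = (1−0.4)·y_gold ≈ 1.4921.

(a) s_gold = 0.4000; (b) c_gold ≈ 1.4921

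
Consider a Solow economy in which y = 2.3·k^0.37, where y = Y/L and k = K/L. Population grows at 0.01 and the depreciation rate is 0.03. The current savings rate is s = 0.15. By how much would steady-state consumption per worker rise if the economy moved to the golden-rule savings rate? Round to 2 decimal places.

n + δ = 0.01 + 0.03 = 0.04.
Current steady state (s = 0.15): k* = (0.15·2.3/0.04)^(1/0.63) ≈ 30.5726, y* = 2.3·30.5726^0.37 ≈ 8.1527, c* = (1−0.15)·8.1527 ≈ 6.9298.
At the golden rule the marginal product of capital equals n+δ: 0.37·2.3·k^(0.37−1) = 0.04. Solving, k_gold = (0.37·2.3/0.04)^(1/0.63) ≈ 128.1532.
y_gold = 2.3·128.1532^0.37 ≈ 13.8544, c_gold = y_gold − 0.04·k_gold ≈ 8.7283.
Gain: Δc = 8.7283 − 6.9298 ≈ 1.7985.

Δc ≈ 1.80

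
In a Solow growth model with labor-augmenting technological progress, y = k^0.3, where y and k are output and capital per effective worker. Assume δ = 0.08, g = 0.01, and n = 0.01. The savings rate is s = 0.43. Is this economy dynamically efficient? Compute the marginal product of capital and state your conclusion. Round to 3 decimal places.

The effective depreciation rate is n + g + δ = 0.01 + 0.01 + 0.08 = 0.1.
Steady-state k*: s·k^0.3 = 0.1·k gives k* = (0.43/0.1)^(1/0.7) ≈ 8.0344.
MPK = 0.3·8.0344^(-0.7) ≈ 0.0698.
MPK < n+g+δ = 0.1, so the economy is dynamically inefficient (over-saving).

dynamically inefficient; MPK ≈ 0.070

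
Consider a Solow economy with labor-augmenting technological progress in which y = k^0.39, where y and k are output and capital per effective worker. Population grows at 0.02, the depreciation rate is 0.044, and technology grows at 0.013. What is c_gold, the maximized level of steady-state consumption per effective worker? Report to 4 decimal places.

c_gold ≈ 1.7211

The effective depreciation rate is n + g + δ = 0.02 + 0.013 + 0.044 = 0.077.
Maximizing c = f(k) − (n+g+δ)·k gives f'(k) = n+g+δ, i.e. 0.39·k^(0.39−1) = 0.077, so k_gold = (0.39/0.077)^(1/0.61) ≈ 14.2902.
y_gold = 14.2902^0.39 ≈ 2.8214.
c_gold = y_gold − (n+g+δ)·k_gold = 2.8214 − 0.077·14.2902 ≈ 1.7211.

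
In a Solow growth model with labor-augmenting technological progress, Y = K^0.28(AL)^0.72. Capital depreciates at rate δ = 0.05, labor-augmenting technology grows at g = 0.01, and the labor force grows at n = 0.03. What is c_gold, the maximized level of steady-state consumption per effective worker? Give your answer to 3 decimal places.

c_gold ≈ 1.119

Break-even investment rate: n + g + δ = 0.03 + 0.01 + 0.05 = 0.09.
Setting f'(k) = n+g+δ gives 0.28·k^(0.28−1) = 0.09, hence k_gold = (0.28/0.09)^(1/0.72) ≈ 4.8373.
y_gold = 4.8373^0.28 ≈ 1.5549.
c_gold = y_gold − (n+g+δ)·k_gold = 1.5549 − 0.09·4.8373 ≈ 1.1195.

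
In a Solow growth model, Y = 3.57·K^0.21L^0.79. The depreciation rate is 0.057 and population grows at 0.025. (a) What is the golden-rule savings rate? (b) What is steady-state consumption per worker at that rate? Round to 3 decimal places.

(a) s_gold = 0.210; (b) c_gold ≈ 5.079

Break-even investment rate: n + δ = 0.025 + 0.057 = 0.082.
For Cobb-Douglas, s_gold equals capital's share: s_gold = 0.21.
Setting f'(k) = n+δ gives 0.21·3.57·k^(0.21−1) = 0.082, hence k_gold = (0.21·3.57/0.082)^(1/0.79) ≈ 16.4645.
y_gold = 3.57·16.4645^0.21 ≈ 6.4290; c_gold = (1−0.21)·y_gold ≈ 5.0789.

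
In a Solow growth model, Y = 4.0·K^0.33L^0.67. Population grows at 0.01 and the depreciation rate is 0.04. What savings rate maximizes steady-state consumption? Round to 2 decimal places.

s_gold = 0.33

The effective depreciation rate is n + δ = 0.01 + 0.04 = 0.05.
At the golden rule MPK = n+δ, and in any Cobb-Douglas steady state s = (n+δ)·k/y = MPK·k/y = capital's share 0.33.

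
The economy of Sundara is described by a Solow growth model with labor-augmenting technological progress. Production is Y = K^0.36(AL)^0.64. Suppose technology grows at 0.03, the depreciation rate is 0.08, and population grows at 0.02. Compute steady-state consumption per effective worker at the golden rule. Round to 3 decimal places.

c_gold ≈ 1.135

Break-even investment rate: n + g + δ = 0.02 + 0.03 + 0.08 = 0.13.
At the golden rule the marginal product of capital equals n+g+δ: 0.36·k^(0.36−1) = 0.13. Solving, k_gold = (0.36/0.13)^(1/0.64) ≈ 4.9112.
y_gold = 4.9112^0.36 ≈ 1.7735.
c_gold = y_gold − (n+g+δ)·k_gold = 1.7735 − 0.13·4.9112 ≈ 1.1350.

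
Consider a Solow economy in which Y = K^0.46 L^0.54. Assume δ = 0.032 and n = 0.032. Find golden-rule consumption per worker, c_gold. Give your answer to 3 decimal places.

The effective depreciation rate is n + δ = 0.032 + 0.032 = 0.064.
Setting f'(k) = n+δ gives 0.46·k^(0.46−1) = 0.064, hence k_gold = (0.46/0.064)^(1/0.54) ≈ 38.5705.
y_gold = 38.5705^0.46 ≈ 5.3663.
c_gold = y_gold − (n+δ)·k_gold = 5.3663 − 0.064·38.5705 ≈ 2.8978.

c_gold ≈ 2.898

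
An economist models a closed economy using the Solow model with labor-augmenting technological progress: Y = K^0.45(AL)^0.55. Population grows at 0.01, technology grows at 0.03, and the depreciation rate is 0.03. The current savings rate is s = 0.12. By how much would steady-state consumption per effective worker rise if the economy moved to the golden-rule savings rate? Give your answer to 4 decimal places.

Δc ≈ 1.1531

n + g + δ = 0.01 + 0.03 + 0.03 = 0.07.
Current steady state (s = 0.12): k* = (0.12/0.07)^(1/0.55) ≈ 2.6644, y* = 2.6644^0.45 ≈ 1.5543, c* = (1−0.12)·1.5543 ≈ 1.3677.
At the golden rule the marginal product of capital equals n+g+δ: 0.45·k^(0.45−1) = 0.07. Solving, k_gold = (0.45/0.07)^(1/0.55) ≈ 29.4645.
y_gold = 29.4645^0.45 ≈ 4.5834, c_gold = y_gold − 0.07·k_gold ≈ 2.5209.
Gain: Δc = 2.5209 − 1.3677 ≈ 1.1531.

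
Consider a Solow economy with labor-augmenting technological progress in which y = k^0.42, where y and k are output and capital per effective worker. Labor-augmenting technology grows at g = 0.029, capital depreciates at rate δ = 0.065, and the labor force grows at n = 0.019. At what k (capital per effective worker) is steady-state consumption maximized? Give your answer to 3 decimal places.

n + g + δ = 0.019 + 0.029 + 0.065 = 0.113.
Golden rule sets MPK = n+g+δ: 0.42·k^(0.42−1) = 0.113, so k_gold = (0.42/0.113)^(1/0.58) ≈ 9.6173.

k_gold ≈ 9.617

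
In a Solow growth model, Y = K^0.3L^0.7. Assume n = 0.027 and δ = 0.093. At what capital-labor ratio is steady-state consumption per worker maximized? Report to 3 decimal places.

Capital per worker breaks even when investment replaces (n + δ)·k; here n + δ = 0.12.
At the golden rule the marginal product of capital equals n+δ: 0.3·k^(0.3−1) = 0.12. Solving, k_gold = (0.3/0.12)^(1/0.7) ≈ 3.7024.

k_gold ≈ 3.702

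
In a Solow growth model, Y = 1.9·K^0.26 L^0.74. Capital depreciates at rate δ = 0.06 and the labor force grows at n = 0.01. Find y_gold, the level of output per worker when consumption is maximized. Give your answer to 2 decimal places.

The effective depreciation rate is n + δ = 0.01 + 0.06 = 0.07.
Golden rule sets MPK = n+δ: 0.26·1.9·k^(0.26−1) = 0.07, so k_gold = (0.26·1.9/0.07)^(1/0.74) ≈ 14.0215.
Output: y_gold = 1.9·k_gold^0.26 = 1.9·14.0215^0.26 ≈ 3.7750.

y_gold ≈ 3.78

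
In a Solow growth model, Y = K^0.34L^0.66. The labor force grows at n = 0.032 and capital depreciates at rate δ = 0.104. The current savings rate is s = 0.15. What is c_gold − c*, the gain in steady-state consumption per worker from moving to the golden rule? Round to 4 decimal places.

n + δ = 0.032 + 0.104 = 0.136.
Current steady state (s = 0.15): k* = (0.15/0.136)^(1/0.66) ≈ 1.1600, y* = 1.1600^0.34 ≈ 1.0518, c* = (1−0.15)·1.0518 ≈ 0.8940.
Golden rule sets MPK = n+δ: 0.34·k^(0.34−1) = 0.136, so k_gold = (0.34/0.136)^(1/0.66) ≈ 4.0081.
y_gold = 4.0081^0.34 ≈ 1.6032, c_gold = y_gold − 0.136·k_gold ≈ 1.0581.
Gain: Δc = 1.0581 − 0.8940 ≈ 0.1641.

Δc ≈ 0.1641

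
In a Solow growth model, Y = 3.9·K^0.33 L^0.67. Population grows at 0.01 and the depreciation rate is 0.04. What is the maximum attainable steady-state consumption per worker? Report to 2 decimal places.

c_gold ≈ 12.94

Capital per worker breaks even when investment replaces (n + δ)·k; here n + δ = 0.05.
Maximizing c = f(k) − (n+δ)·k gives f'(k) = n+δ, i.e. 0.33·3.9·k^(0.33−1) = 0.05, so k_gold = (0.33·3.9/0.05)^(1/0.67) ≈ 127.4635.
y_gold = 3.9·127.4635^0.33 ≈ 19.3127.
c_gold = y_gold − (n+δ)·k_gold = 19.3127 − 0.05·127.4635 ≈ 12.9395.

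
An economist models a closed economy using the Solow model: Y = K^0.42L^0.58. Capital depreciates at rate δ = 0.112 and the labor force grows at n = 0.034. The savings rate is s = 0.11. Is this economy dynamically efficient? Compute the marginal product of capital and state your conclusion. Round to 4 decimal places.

Capital per worker breaks even when investment replaces (n + δ)·k; here n + δ = 0.146.
Steady-state k*: s·k^0.42 = 0.146·k gives k* = (0.11/0.146)^(1/0.58) ≈ 0.6138.
MPK = 0.42·0.6138^(-0.58) ≈ 0.5575.
MPK > n+δ = 0.146, so the economy is dynamically efficient (under-saving).

dynamically efficient; MPK ≈ 0.5575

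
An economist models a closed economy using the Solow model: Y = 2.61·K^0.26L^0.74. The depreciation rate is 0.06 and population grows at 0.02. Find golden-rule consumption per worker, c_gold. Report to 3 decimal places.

c_gold ≈ 4.094

Capital per worker breaks even when investment replaces (n + δ)·k; here n + δ = 0.08.
Golden rule sets MPK = n+δ: 0.26·2.61·k^(0.26−1) = 0.08, so k_gold = (0.26·2.61/0.08)^(1/0.74) ≈ 17.9789.
y_gold = 2.61·17.9789^0.26 ≈ 5.5320.
c_gold = y_gold − (n+δ)·k_gold = 5.5320 − 0.08·17.9789 ≈ 4.0936.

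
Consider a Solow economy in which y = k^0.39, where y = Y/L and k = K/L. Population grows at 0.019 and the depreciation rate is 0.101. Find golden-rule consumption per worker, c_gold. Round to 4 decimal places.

Break-even investment rate: n + δ = 0.019 + 0.101 = 0.12.
Golden rule sets MPK = n+δ: 0.39·k^(0.39−1) = 0.12, so k_gold = (0.39/0.12)^(1/0.61) ≈ 6.9048.
y_gold = 6.9048^0.39 ≈ 2.1246.
c_gold = y_gold − (n+δ)·k_gold = 2.1246 − 0.12·6.9048 ≈ 1.2960.

c_gold ≈ 1.2960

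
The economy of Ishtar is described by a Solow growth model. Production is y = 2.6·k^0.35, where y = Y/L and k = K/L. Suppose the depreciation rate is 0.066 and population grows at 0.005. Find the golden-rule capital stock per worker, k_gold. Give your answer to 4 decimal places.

k_gold ≈ 50.6153

Capital per worker breaks even when investment replaces (n + δ)·k; here n + δ = 0.071.
At the golden rule the marginal product of capital equals n+δ: 0.35·2.6·k^(0.35−1) = 0.071. Solving, k_gold = (0.35·2.6/0.071)^(1/0.65) ≈ 50.6153.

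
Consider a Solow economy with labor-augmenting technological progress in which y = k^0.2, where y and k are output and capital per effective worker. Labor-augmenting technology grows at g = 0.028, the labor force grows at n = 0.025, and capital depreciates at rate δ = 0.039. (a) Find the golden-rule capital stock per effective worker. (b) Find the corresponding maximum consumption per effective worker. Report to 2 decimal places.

(a) k_gold ≈ 2.64; (b) c_gold ≈ 0.97

The effective depreciation rate is n + g + δ = 0.025 + 0.028 + 0.039 = 0.092.
Golden rule sets MPK = n+g+δ: 0.2·k^(0.2−1) = 0.092, so k_gold = (0.2/0.092)^(1/0.8) ≈ 2.6397.
y_gold = 2.6397^0.2 ≈ 1.2143; c_gold = y_gold − 0.092·k_gold ≈ 0.9714.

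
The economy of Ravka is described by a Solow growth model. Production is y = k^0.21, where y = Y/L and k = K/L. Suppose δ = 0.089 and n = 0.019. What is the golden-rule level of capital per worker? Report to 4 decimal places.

n + δ = 0.019 + 0.089 = 0.108.
At the golden rule the marginal product of capital equals n+δ: 0.21·k^(0.21−1) = 0.108. Solving, k_gold = (0.21/0.108)^(1/0.79) ≈ 2.3204.

k_gold ≈ 2.3204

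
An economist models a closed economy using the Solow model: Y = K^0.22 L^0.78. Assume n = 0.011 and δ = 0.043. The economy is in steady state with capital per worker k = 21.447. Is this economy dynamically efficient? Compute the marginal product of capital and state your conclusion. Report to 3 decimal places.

dynamically inefficient; MPK ≈ 0.020

Break-even investment rate: n + δ = 0.011 + 0.043 = 0.054.
MPK = 0.22·k^(0.22−1) = 0.22·21.447^(-0.78) ≈ 0.0201.
MPK < 0.054, so the economy is dynamically inefficient (over-saving).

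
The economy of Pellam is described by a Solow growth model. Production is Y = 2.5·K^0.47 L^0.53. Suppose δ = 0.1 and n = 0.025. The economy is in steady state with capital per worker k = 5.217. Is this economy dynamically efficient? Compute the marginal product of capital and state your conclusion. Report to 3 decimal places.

dynamically efficient; MPK ≈ 0.490

Break-even investment rate: n + δ = 0.025 + 0.1 = 0.125.
MPK = 0.47·2.5·k^(0.47−1) = 0.47·2.5·5.217^(-0.53) ≈ 0.4896.
MPK > 0.125, so the economy is dynamically efficient (under-saving).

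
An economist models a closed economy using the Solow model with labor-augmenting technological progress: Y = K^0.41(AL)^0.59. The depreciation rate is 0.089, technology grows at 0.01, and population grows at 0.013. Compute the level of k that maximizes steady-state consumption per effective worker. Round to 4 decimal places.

The effective depreciation rate is n + g + δ = 0.013 + 0.01 + 0.089 = 0.112.
Maximizing c = f(k) − (n+g+δ)·k gives f'(k) = n+g+δ, i.e. 0.41·k^(0.41−1) = 0.112, so k_gold = (0.41/0.112)^(1/0.59) ≈ 9.0198.

k_gold ≈ 9.0198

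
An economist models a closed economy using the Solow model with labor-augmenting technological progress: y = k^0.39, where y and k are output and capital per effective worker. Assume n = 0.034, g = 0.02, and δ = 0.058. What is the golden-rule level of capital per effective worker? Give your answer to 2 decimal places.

Capital per effective worker breaks even when investment replaces (n + g + δ)·k; here n + g + δ = 0.112.
Maximizing c = f(k) − (n+g+δ)·k gives f'(k) = n+g+δ, i.e. 0.39·k^(0.39−1) = 0.112, so k_gold = (0.39/0.112)^(1/0.61) ≈ 7.7317.

k_gold ≈ 7.73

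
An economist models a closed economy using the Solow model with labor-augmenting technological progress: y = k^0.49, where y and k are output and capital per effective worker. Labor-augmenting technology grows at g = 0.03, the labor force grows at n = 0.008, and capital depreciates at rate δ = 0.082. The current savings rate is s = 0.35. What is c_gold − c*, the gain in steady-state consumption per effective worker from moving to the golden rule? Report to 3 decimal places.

n + g + δ = 0.008 + 0.03 + 0.082 = 0.12.
Current steady state (s = 0.35): k* = (0.35/0.12)^(1/0.51) ≈ 8.1572, y* = 8.1572^0.49 ≈ 2.7968, c* = (1−0.35)·2.7968 ≈ 1.8179.
Setting f'(k) = n+g+δ gives 0.49·k^(0.49−1) = 0.12, hence k_gold = (0.49/0.12)^(1/0.51) ≈ 15.7786.
y_gold = 15.7786^0.49 ≈ 3.8641, c_gold = y_gold − 0.12·k_gold ≈ 1.9707.
Gain: Δc = 1.9707 − 1.8179 ≈ 0.1528.

Δc ≈ 0.153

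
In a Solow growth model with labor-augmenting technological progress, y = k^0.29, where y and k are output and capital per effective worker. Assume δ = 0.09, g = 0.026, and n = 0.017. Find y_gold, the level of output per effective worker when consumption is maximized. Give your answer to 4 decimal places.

y_gold ≈ 1.3749

The effective depreciation rate is n + g + δ = 0.017 + 0.026 + 0.09 = 0.133.
Golden rule sets MPK = n+g+δ: 0.29·k^(0.29−1) = 0.133, so k_gold = (0.29/0.133)^(1/0.71) ≈ 2.9980.
Output: y_gold = k_gold^0.29 = 2.9980^0.29 ≈ 1.3749.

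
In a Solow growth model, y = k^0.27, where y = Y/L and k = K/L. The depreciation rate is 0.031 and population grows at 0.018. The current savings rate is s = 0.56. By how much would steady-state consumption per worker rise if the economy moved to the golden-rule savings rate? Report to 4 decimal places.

Δc ≈ 0.2890

Capital per worker breaks even when investment replaces (n + δ)·k; here n + δ = 0.049.
Current steady state (s = 0.56): k* = (0.56/0.049)^(1/0.73) ≈ 28.1387, y* = 28.1387^0.27 ≈ 2.4621, c* = (1−0.56)·2.4621 ≈ 1.0833.
Golden rule sets MPK = n+δ: 0.27·k^(0.27−1) = 0.049, so k_gold = (0.27/0.049)^(1/0.73) ≈ 10.3585.
y_gold = 10.3585^0.27 ≈ 1.8799, c_gold = y_gold − 0.049·k_gold ≈ 1.3723.
Gain: Δc = 1.3723 − 1.0833 ≈ 0.2890.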